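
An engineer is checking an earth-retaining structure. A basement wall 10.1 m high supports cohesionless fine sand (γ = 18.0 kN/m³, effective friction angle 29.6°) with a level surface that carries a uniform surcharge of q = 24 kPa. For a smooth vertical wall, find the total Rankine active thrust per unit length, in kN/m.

K_a = tan²(45° − φ/2) = 0.3387.
Soil triangle: ½ K_a γ H² = 0.5×0.3387×18.0×10.1² = 311.0 kN/m.
Surcharge rectangle: K_a q H = 0.3387×24×10.1 = 82.11 kN/m.
Total = 311.0 + 82.11 = 393.1 kN/m.

393 kN/m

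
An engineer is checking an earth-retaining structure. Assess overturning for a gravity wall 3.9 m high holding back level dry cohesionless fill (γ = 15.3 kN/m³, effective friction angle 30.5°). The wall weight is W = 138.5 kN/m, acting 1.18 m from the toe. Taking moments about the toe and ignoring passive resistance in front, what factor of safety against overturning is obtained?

3.31

K_a = tan²(45° − 30.5°/2) = 0.3267.
P_a = ½K_aγH² = 0.5×0.3267×15.3×3.9² = 38.01 kN/m, acting at H/3 = 1.300 m above the base.
Overturning moment M_o = P_a × H/3 = 38.01 × 1.300 = 49.41.
Resisting moment M_r = W × 1.18 = 138.5 × 1.18 = 163.4.
FS_overturning = M_r/M_o = 163.4/49.41 = 3.307.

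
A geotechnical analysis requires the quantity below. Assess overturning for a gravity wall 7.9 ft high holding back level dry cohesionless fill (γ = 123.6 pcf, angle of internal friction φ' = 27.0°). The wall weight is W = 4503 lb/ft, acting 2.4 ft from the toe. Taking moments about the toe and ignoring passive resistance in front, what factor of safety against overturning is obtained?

2.83

K_a = tan²(45° − 27.0°/2) = 0.3755.
P_a = ½K_aγH² = 0.5×0.3755×123.6×7.9² = 1448 lb/ft, acting at H/3 = 2.633 ft above the base.
Overturning moment M_o = P_a × H/3 = 1448 × 2.633 = 3814.
Resisting moment M_r = W × 2.4 = 4503 × 2.4 = 10810.
FS_overturning = M_r/M_o = 10810/3814 = 2.834.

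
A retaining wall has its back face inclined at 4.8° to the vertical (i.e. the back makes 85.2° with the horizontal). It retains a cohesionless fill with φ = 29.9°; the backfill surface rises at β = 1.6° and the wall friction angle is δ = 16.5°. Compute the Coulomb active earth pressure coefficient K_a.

K_a = sin²(α+φ) / [sin²α · sin(α−δ) · (1 + √{sin(φ+δ)sin(φ−β) / (sin(α−δ)sin(α+β))})²].
With α = 85.2°, φ = 29.9°, δ = 16.5°, β = 1.6°: K_a = 0.3430.

0.343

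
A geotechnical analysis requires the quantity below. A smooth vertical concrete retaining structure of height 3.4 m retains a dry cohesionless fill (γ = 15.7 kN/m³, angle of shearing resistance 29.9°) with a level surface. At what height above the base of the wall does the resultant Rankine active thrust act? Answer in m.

K_a = 0.3347.
The pressure distribution is triangular, so the resultant acts at H/3 above the base = 3.4/3 = 1.133 m.

1.13 m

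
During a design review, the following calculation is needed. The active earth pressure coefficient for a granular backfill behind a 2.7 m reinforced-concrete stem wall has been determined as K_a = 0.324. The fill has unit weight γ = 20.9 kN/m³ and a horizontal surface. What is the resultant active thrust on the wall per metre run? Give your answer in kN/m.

24.7 kN/m

P = ½ K_a γ H² = 0.5 × 0.324 × 20.9 × 2.7² = 24.68 kN/m.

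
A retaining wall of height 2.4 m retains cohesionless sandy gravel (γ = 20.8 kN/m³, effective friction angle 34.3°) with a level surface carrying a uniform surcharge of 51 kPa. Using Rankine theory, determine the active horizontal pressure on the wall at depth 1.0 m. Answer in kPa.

K_a = (1 − sin φ)/(1 + sin φ) = 0.2792.
σ_v = γz + q = 20.8 × 1.0 + 51 = 71.80 kPa.
σ_h = K_a σ_v = 0.2792 × 71.80 = 20.04 kPa.

20.0 kPa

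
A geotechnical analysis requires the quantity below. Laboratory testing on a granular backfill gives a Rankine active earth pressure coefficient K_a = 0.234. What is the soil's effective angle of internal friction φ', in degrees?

38.4°

K_a = tan²(45° − φ/2) ⇒ 45° − φ/2 = arctan(√0.234) = 25.81°.
φ = 2(45° − 25.81°) = 38.37°.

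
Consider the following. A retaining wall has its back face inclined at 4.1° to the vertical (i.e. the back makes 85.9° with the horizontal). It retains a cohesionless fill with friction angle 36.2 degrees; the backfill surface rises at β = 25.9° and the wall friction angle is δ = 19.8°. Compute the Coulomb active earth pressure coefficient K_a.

K_a = sin²(α+φ) / [sin²α · sin(α−δ) · (1 + √{sin(φ+δ)sin(φ−β) / (sin(α−δ)sin(α+β))})²].
With α = 85.9°, φ = 36.2°, δ = 19.8°, β = 25.9°: K_a = 0.3924.

0.392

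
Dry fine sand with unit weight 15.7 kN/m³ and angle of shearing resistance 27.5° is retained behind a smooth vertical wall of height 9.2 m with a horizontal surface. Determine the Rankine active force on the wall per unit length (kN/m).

245 kN/m

K_a = tan²(45° − φ/2) = 0.3682.
P_a = ½ K_a γ H² = 0.5 × 0.3682 × 15.7 × 9.2² = 244.7 kN/m.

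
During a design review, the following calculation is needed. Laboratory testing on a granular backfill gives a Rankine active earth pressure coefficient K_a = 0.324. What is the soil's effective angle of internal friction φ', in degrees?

30.7°

K_a = tan²(45° − φ/2) ⇒ 45° − φ/2 = arctan(√0.324) = 29.65°.
φ = 2(45° − 29.65°) = 30.70°.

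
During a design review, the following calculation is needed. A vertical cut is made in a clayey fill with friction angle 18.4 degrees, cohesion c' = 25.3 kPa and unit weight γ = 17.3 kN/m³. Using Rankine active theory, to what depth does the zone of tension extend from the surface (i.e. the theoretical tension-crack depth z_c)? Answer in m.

K_a = tan²(45° − 18.4°/2) = 0.5202; √K_a = 0.7212.
The active pressure is zero where K_a γ z = 2c√K_a, so z_c = 2c/(γ√K_a) = 2×25.3/(17.3×0.7212) = 4.055 m.

4.06 m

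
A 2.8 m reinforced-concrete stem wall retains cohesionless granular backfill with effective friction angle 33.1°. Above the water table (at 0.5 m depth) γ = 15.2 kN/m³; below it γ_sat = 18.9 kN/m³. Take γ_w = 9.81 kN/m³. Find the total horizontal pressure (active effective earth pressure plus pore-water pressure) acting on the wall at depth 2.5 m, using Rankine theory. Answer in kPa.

K_a = (1 − sin φ)/(1 + sin φ) = 0.2936.
γ' = 18.9 − 9.81 = 9.090 kN/m³.
Effective vertical stress at 2.5 m: σ'_v = 15.2×0.5 + 9.090×2.00 = 25.78 kPa.
σ'_h = K_a σ'_v = 0.2936 × 25.78 = 7.568 kPa; u = γ_w × 2.00 = 19.62 kPa.
Total σ_h = 7.568 + 19.62 = 27.19 kPa.

27.2 kPa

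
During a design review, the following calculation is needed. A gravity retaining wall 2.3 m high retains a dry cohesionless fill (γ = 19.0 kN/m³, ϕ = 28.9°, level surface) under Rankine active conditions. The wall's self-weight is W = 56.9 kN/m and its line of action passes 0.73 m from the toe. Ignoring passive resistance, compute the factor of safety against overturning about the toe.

3.09

K_a = tan²(45° − 28.9°/2) = 0.3484.
P_a = ½K_aγH² = 0.5×0.3484×19.0×2.3² = 17.51 kN/m, acting at H/3 = 0.7667 m above the base.
Overturning moment M_o = P_a × H/3 = 17.51 × 0.7667 = 13.42.
Resisting moment M_r = W × 0.73 = 56.9 × 0.73 = 41.54.
FS_overturning = M_r/M_o = 41.54/13.42 = 3.095.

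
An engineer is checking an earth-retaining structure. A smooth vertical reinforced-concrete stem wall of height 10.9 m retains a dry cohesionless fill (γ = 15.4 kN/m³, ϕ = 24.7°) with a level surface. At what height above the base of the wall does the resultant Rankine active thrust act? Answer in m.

3.63 m

K_a = 0.4106.
The pressure distribution is triangular, so the resultant acts at H/3 above the base = 10.9/3 = 3.633 m.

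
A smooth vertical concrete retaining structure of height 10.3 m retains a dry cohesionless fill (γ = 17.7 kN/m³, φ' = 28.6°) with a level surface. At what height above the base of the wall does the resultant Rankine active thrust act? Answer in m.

3.43 m

K_a = 0.3525.
The pressure distribution is triangular, so the resultant acts at H/3 above the base = 10.3/3 = 3.433 m.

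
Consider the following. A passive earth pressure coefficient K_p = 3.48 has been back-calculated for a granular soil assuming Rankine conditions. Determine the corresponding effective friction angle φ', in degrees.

33.6°

K_p = (1+sin φ)/(1−sin φ) ⇒ sin φ = (K_p − 1)/(K_p + 1) = 0.5536.
φ = arcsin(0.5536) = 33.61°.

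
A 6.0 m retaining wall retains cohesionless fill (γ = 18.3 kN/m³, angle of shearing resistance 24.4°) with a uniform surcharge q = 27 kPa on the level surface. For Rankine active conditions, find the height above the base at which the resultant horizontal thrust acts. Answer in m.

2.33 m

K_a = 0.4153.
Triangular part P₁ = ½K_aγH² = 136.8 at H/3 = 2.000 m; rectangular part P₂ = K_a q H = 67.28 at H/2 = 3.000 m.
ȳ = (P₁·2.000 + P₂·3.000)/(P₁+P₂) = 2.330 m.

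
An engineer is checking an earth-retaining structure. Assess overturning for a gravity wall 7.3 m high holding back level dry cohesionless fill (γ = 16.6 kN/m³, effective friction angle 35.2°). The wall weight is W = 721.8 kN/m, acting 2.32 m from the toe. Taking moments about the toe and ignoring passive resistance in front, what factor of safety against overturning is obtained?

5.79

K_a = tan²(45° − 35.2°/2) = 0.2687.
P_a = ½K_aγH² = 0.5×0.2687×16.6×7.3² = 118.8 kN/m, acting at H/3 = 2.433 m above the base.
Overturning moment M_o = P_a × H/3 = 118.8 × 2.433 = 289.2.
Resisting moment M_r = W × 2.32 = 721.8 × 2.32 = 1675.
FS_overturning = M_r/M_o = 1675/289.2 = 5.791.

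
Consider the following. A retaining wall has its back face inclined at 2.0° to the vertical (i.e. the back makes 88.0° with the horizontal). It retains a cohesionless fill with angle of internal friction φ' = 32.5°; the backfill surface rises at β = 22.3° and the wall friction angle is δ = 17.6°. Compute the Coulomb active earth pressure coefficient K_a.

K_a = sin²(α+φ) / [sin²α · sin(α−δ) · (1 + √{sin(φ+δ)sin(φ−β) / (sin(α−δ)sin(α+β))})²].
With α = 88.0°, φ = 32.5°, δ = 17.6°, β = 22.3°: K_a = 0.4071.

0.407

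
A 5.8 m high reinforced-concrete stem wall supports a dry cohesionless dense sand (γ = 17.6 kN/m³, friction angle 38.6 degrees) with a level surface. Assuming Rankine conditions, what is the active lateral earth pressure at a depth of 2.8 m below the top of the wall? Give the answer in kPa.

K_a = (1 − sin φ)/(1 + sin φ) = 0.2316.
σ_h = K_a γ z = 0.2316 × 17.6 × 2.8 = 11.41 kPa.

11.4 kPa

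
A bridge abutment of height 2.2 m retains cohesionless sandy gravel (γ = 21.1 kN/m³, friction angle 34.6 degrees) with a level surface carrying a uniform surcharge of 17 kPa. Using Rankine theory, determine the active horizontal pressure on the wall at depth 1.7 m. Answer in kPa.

K_a = (1 − sin φ)/(1 + sin φ) = 0.2756.
σ_v = γz + q = 21.1 × 1.7 + 17 = 52.87 kPa.
σ_h = K_a σ_v = 0.2756 × 52.87 = 14.57 kPa.

14.6 kPa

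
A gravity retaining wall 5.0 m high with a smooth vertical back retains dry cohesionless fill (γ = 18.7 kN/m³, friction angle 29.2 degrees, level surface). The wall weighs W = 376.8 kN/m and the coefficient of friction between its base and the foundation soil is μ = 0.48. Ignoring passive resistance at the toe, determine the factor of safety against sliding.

2.25

K_a = tan²(45° − 29.2°/2) = 0.3442.
P_a = ½K_aγH² = 0.5×0.3442×18.7×5.0² = 80.46 kN/m, acting at H/3 = 1.667 m above the base.
FS_sliding = μW / P_a = 0.48×376.8 / 80.46 = 2.248.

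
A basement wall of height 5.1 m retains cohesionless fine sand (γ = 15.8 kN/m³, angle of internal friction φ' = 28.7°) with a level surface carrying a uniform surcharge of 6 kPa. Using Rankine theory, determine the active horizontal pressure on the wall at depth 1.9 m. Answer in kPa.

12.6 kPa

K_a = (1 − sin φ)/(1 + sin φ) = 0.3511.
σ_v = γz + q = 15.8 × 1.9 + 6 = 36.02 kPa.
σ_h = K_a σ_v = 0.3511 × 36.02 = 12.65 kPa.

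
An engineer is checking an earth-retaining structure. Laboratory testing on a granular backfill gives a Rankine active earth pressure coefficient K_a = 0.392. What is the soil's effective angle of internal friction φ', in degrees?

K_a = tan²(45° − φ/2) ⇒ 45° − φ/2 = arctan(√0.392) = 32.05°.
φ = 2(45° − 32.05°) = 25.90°.

25.9°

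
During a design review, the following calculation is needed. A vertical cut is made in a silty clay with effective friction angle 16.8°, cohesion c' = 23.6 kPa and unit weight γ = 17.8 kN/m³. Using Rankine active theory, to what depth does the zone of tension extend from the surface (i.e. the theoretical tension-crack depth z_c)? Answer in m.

K_a = tan²(45° − 16.8°/2) = 0.5516; √K_a = 0.7427.
The active pressure is zero where K_a γ z = 2c√K_a, so z_c = 2c/(γ√K_a) = 2×23.6/(17.8×0.7427) = 3.570 m.

3.57 m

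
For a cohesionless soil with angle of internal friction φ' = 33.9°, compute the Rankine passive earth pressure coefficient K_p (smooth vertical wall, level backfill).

3.52

K_p = (1 + sin φ)/(1 − sin φ) = tan²(45° + 33.9°/2) = 3.522.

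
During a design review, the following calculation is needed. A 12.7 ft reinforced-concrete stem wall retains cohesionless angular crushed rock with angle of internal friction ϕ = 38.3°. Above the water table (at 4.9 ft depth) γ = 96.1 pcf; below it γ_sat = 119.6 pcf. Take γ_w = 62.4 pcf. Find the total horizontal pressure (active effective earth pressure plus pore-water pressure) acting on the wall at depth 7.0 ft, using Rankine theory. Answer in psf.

270 psf

K_a = (1 − sin φ)/(1 + sin φ) = 0.2347.
γ' = 119.6 − 62.4 = 57.20 pcf.
Effective vertical stress at 7.0 ft: σ'_v = 96.1×4.9 + 57.20×2.10 = 591.0 psf.
σ'_h = K_a σ'_v = 0.2347 × 591.0 = 138.7 psf; u = γ_w × 2.10 = 131.0 psf.
Total σ_h = 138.7 + 131.0 = 269.8 psf.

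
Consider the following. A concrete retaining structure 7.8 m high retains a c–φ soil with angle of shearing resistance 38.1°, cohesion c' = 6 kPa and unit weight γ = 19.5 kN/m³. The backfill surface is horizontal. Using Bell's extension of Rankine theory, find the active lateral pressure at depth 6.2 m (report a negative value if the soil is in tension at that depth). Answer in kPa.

K_a = (1 − sin φ)/(1 + sin φ) = 0.2368.
σ_a = K_a γ z − 2c√K_a = 0.2368×19.5×6.2 − 2×6×0.4867 = 22.79 kPa.

22.8 kPa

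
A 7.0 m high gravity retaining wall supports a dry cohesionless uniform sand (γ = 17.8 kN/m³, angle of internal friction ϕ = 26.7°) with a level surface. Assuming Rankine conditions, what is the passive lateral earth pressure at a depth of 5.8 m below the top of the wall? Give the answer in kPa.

272 kPa

K_p = (1 + sin φ)/(1 − sin φ) = 2.632.
σ_h = K_p γ z = 2.632 × 17.8 × 5.8 = 271.7 kPa.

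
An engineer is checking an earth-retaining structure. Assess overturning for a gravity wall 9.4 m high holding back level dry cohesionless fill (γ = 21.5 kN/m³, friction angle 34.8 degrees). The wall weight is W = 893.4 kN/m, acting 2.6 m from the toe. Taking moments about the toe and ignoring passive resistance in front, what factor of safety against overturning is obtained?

2.86

K_a = tan²(45° − 34.8°/2) = 0.2733.
P_a = ½K_aγH² = 0.5×0.2733×21.5×9.4² = 259.6 kN/m, acting at H/3 = 3.133 m above the base.
Overturning moment M_o = P_a × H/3 = 259.6 × 3.133 = 813.4.
Resisting moment M_r = W × 2.6 = 893.4 × 2.6 = 2323.
FS_overturning = M_r/M_o = 2323/813.4 = 2.856.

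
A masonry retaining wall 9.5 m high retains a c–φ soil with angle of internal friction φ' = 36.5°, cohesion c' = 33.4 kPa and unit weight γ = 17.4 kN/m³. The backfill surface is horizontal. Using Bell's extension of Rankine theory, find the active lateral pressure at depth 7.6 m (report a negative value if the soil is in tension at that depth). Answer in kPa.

-0.0734 kPa

K_a = (1 − sin φ)/(1 + sin φ) = 0.2541.
σ_a = K_a γ z − 2c√K_a = 0.2541×17.4×7.6 − 2×33.4×0.5040 = -0.07336 kPa.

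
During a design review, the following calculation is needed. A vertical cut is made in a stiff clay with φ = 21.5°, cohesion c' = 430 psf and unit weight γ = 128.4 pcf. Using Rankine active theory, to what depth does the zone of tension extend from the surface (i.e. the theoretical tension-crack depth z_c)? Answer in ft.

K_a = tan²(45° − 21.5°/2) = 0.4636; √K_a = 0.6809.
The active pressure is zero where K_a γ z = 2c√K_a, so z_c = 2c/(γ√K_a) = 2×430/(128.4×0.6809) = 9.837 ft.

9.84 ft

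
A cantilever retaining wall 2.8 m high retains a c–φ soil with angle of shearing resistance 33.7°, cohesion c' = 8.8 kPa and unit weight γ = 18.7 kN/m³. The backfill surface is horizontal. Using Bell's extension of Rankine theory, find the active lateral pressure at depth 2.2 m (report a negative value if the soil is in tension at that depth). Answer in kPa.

K_a = (1 − sin φ)/(1 + sin φ) = 0.2863.
σ_a = K_a γ z − 2c√K_a = 0.2863×18.7×2.2 − 2×8.8×0.5351 = 2.361 kPa.

2.36 kPa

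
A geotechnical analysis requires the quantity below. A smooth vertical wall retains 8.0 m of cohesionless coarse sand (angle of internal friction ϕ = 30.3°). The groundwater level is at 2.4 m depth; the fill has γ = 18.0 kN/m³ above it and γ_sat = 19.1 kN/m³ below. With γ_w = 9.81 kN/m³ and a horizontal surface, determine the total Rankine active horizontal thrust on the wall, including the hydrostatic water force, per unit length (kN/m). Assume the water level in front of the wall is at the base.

K_a = tan²(45° − φ/2) = 0.3293.
γ' = 19.1 − 9.81 = 9.290 kN/m³. Depth below WT = 5.6 m.
σ'_h at WT = K_a γ d_w = 14.23 kPa; at base = 14.23 + K_a γ' × 5.6 = 31.36 kPa.
P₁ (0–2.4 m) = ½×14.23×2.4 = 17.07. P₂ (2.4–8.0 m) = ½(14.23+31.36)×5.6 = 127.6.
P_w = ½ γ_w h₂² = 0.5×9.81×5.6² = 153.8. Total = 17.07+127.6+153.8 = 298.5 kN/m.

299 kN/m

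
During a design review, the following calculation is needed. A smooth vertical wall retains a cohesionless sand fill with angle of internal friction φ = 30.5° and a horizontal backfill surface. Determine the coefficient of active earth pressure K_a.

0.327

K_a = tan²(45° − φ/2) = tan²(29.75°) = 0.3267.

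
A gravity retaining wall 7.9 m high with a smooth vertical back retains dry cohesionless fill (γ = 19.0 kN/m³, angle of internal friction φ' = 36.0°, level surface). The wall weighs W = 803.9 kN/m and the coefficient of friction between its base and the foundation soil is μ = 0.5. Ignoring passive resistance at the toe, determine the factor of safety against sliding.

K_a = tan²(45° − 36.0°/2) = 0.2596.
P_a = ½K_aγH² = 0.5×0.2596×19.0×7.9² = 153.9 kN/m, acting at H/3 = 2.633 m above the base.
FS_sliding = μW / P_a = 0.5×803.9 / 153.9 = 2.611.

2.61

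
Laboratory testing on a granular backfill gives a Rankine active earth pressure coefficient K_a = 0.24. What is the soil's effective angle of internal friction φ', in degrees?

K_a = tan²(45° − φ/2) ⇒ 45° − φ/2 = arctan(√0.24) = 26.10°.
φ = 2(45° − 26.10°) = 37.80°.

37.8°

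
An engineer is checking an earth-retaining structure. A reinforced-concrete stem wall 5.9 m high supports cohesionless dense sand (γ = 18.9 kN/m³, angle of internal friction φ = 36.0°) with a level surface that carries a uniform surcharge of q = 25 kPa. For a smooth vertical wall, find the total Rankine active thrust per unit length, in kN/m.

124 kN/m

K_a = tan²(45° − φ/2) = 0.2596.
Soil triangle: ½ K_a γ H² = 0.5×0.2596×18.9×5.9² = 85.40 kN/m.
Surcharge rectangle: K_a q H = 0.2596×25×5.9 = 38.29 kN/m.
Total = 85.40 + 38.29 = 123.7 kN/m.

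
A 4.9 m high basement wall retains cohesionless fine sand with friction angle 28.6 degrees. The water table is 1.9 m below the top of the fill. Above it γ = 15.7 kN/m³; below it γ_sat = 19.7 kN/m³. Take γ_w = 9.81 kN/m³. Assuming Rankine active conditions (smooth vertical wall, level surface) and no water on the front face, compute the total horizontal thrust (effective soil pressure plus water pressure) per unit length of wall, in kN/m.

K_a = tan²(45° − φ/2) = 0.3525.
γ' = 19.7 − 9.81 = 9.890 kN/m³. Depth below WT = 3.0 m.
σ'_h at WT = K_a γ d_w = 10.52 kPa; at base = 10.52 + K_a γ' × 3.0 = 20.98 kPa.
P₁ (0–1.9 m) = ½×10.52×1.9 = 9.991. P₂ (1.9–4.9 m) = ½(10.52+20.98)×3.0 = 47.24.
P_w = ½ γ_w h₂² = 0.5×9.81×3.0² = 44.14. Total = 9.991+47.24+44.14 = 101.4 kN/m.

101 kN/m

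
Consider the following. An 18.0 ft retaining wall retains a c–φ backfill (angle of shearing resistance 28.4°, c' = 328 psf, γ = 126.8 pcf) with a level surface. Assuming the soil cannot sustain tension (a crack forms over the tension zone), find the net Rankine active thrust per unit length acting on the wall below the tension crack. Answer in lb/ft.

K_a = 0.3554; √K_a = 0.5961.
Tension-crack depth z_c = 2c/(γ√K_a) = 2×328/(126.8×0.5961) = 8.679 ft.
σ_a at base = K_a γ H − 2c√K_a = 0.3554×126.8×18.0 − 2×328×0.5961 = 420.0 psf.
P_a = ½ × 420.0 × (H − z_c) = 0.5×420.0×9.321 = 1958 lb/ft.

1960 lb/ft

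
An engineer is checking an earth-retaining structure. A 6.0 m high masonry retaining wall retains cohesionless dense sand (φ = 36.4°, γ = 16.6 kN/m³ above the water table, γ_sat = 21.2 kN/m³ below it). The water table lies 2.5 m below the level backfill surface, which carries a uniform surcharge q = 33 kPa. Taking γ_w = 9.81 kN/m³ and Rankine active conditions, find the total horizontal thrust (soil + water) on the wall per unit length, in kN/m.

179 kN/m

K_a = tan²(45° − φ/2) = 0.2552.
γ' = 21.2 − 9.81 = 11.39 kN/m³. h₂ = H − d_w = 3.5 m.
σ'_h: at surface K_a·q = 8.420; at WT K_a(q+γd_w) = 19.01; at base K_a(q+γd_w+γ'h₂) = 29.18 kPa.
P₁ = ½(8.420+19.01)×2.5 = 34.29; P₂ = ½(19.01+29.18)×3.5 = 84.33; P_w = ½γ_w h₂² = 60.09.
Total = 34.29+84.33+60.09 = 178.7 kN/m.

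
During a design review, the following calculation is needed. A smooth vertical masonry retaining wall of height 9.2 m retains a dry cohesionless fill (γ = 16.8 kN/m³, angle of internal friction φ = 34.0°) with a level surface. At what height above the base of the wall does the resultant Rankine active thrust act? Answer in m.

K_a = 0.2827.
The pressure distribution is triangular, so the resultant acts at H/3 above the base = 9.2/3 = 3.067 m.

3.07 m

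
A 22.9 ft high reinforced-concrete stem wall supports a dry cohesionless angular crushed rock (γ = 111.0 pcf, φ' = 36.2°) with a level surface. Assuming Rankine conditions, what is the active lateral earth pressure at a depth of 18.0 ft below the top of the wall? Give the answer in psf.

K_a = (1 − sin φ)/(1 + sin φ) = 0.2574.
σ_h = K_a γ z = 0.2574 × 111.0 × 18.0 = 514.3 psf.

514 psf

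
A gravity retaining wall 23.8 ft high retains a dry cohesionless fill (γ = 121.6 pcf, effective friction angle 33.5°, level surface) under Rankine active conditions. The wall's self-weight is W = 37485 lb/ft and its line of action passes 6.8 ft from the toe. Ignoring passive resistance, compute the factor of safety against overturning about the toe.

3.23

K_a = tan²(45° − 33.5°/2) = 0.2887.
P_a = ½K_aγH² = 0.5×0.2887×121.6×23.8² = 9943 lb/ft, acting at H/3 = 7.933 ft above the base.
Overturning moment M_o = P_a × H/3 = 9943 × 7.933 = 78880.
Resisting moment M_r = W × 6.8 = 37485 × 6.8 = 254900.
FS_overturning = M_r/M_o = 254900/78880 = 3.231.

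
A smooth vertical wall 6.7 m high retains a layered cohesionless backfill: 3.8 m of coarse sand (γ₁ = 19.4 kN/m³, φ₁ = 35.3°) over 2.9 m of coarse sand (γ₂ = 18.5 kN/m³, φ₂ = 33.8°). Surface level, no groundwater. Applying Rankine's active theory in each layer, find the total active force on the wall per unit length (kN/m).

121 kN/m

K_a1 = tan²(45°−35.3°/2) = 0.2675; K_a2 = tan²(45°−33.8°/2) = 0.2851.
Layer 1: σ at base = K_a1 γ₁ h₁ = 19.72 kPa; P₁ = ½×19.72×3.8 = 37.47.
Layer 2: σ_v at top = γ₁h₁ = 73.72; σ_h top = K_a2×73.72 = 21.02; σ_h base = K_a2×(73.72+18.5×2.9) = 36.31.
P₂ = ½(21.02+36.31)×2.9 = 83.13. Total P_a = 37.47+83.13 = 120.6 kN/m.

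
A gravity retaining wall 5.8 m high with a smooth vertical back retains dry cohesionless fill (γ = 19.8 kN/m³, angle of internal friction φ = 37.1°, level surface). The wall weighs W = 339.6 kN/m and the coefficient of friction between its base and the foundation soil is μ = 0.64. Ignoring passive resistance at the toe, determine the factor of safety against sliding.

K_a = tan²(45° − 37.1°/2) = 0.2475.
P_a = ½K_aγH² = 0.5×0.2475×19.8×5.8² = 82.43 kN/m, acting at H/3 = 1.933 m above the base.
FS_sliding = μW / P_a = 0.64×339.6 / 82.43 = 2.637.

2.64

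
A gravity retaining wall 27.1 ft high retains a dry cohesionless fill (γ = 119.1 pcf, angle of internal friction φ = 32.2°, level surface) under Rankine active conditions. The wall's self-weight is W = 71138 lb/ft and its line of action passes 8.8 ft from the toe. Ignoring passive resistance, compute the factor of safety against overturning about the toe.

5.20

K_a = tan²(45° − 32.2°/2) = 0.3047.
P_a = ½K_aγH² = 0.5×0.3047×119.1×27.1² = 13330 lb/ft, acting at H/3 = 9.033 ft above the base.
Overturning moment M_o = P_a × H/3 = 13330 × 9.033 = 120400.
Resisting moment M_r = W × 8.8 = 71138 × 8.8 = 626000.
FS_overturning = M_r/M_o = 626000/120400 = 5.200.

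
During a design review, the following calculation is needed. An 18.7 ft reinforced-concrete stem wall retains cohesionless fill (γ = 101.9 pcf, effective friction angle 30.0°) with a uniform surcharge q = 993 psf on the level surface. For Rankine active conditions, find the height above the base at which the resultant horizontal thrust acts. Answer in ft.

7.82 ft

K_a = 0.3333.
Triangular part P₁ = ½K_aγH² = 5939 at H/3 = 6.233 ft; rectangular part P₂ = K_a q H = 6190 at H/2 = 9.350 ft.
ȳ = (P₁·6.233 + P₂·9.350)/(P₁+P₂) = 7.824 ft.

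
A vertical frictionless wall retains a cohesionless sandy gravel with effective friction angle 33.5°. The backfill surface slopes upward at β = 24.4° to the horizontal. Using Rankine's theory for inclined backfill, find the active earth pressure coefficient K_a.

0.389

K_a = cos β · (cos β − √(cos²β − cos²φ)) / (cos β + √(cos²β − cos²φ)).
cos β = 0.9107, cos φ = 0.8339, √(cos²β − cos²φ) = 0.3660.
K_a = 0.9107 × (0.9107 − 0.3660)/(0.9107 + 0.3660) = 0.3885.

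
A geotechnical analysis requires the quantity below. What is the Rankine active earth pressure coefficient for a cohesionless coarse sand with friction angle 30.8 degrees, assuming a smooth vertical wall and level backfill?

K_a = tan²(45° − φ/2) = tan²(29.60°) = 0.3227.

0.323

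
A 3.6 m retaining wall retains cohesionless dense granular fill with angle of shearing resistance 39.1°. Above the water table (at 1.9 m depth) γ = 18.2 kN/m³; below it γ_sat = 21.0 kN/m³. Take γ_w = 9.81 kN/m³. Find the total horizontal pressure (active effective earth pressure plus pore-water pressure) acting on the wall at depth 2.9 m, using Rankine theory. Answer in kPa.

K_a = (1 − sin φ)/(1 + sin φ) = 0.2265.
γ' = 21.0 − 9.81 = 11.19 kN/m³.
Effective vertical stress at 2.9 m: σ'_v = 18.2×1.9 + 11.19×1.00 = 45.77 kPa.
σ'_h = K_a σ'_v = 0.2265 × 45.77 = 10.37 kPa; u = γ_w × 1.00 = 9.810 kPa.
Total σ_h = 10.37 + 9.810 = 20.18 kPa.

20.2 kPa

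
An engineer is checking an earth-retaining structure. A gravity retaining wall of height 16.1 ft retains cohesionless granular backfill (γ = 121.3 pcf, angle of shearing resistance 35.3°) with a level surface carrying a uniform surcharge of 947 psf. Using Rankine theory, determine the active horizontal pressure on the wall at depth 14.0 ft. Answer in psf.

708 psf

K_a = (1 − sin φ)/(1 + sin φ) = 0.2675.
σ_v = γz + q = 121.3 × 14.0 + 947 = 2645 psf.
σ_h = K_a σ_v = 0.2675 × 2645 = 707.7 psf.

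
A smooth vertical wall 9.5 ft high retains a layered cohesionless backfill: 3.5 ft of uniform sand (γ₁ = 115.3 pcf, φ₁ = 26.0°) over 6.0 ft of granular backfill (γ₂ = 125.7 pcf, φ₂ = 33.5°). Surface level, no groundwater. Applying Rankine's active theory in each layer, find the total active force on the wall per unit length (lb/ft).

1630 lb/ft

K_a1 = tan²(45°−26.0°/2) = 0.3905; K_a2 = tan²(45°−33.5°/2) = 0.2887.
Layer 1: σ at base = K_a1 γ₁ h₁ = 157.6 psf; P₁ = ½×157.6×3.5 = 275.7.
Layer 2: σ_v at top = γ₁h₁ = 403.6; σ_h top = K_a2×403.6 = 116.5; σ_h base = K_a2×(403.6+125.7×6.0) = 334.3.
P₂ = ½(116.5+334.3)×6.0 = 1352. Total P_a = 275.7+1352 = 1628 lb/ft.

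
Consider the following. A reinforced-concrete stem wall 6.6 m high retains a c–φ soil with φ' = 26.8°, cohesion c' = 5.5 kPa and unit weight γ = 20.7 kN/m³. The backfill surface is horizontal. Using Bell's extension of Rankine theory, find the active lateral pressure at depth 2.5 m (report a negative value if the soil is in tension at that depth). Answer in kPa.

12.8 kPa

K_a = (1 − sin φ)/(1 + sin φ) = 0.3785.
σ_a = K_a γ z − 2c√K_a = 0.3785×20.7×2.5 − 2×5.5×0.6152 = 12.82 kPa.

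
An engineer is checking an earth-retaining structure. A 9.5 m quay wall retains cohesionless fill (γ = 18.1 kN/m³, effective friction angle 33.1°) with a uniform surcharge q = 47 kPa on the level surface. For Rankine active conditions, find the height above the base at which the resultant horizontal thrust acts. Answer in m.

K_a = 0.2936.
Triangular part P₁ = ½K_aγH² = 239.8 at H/3 = 3.167 m; rectangular part P₂ = K_a q H = 131.1 at H/2 = 4.750 m.
ȳ = (P₁·3.167 + P₂·4.750)/(P₁+P₂) = 3.726 m.

3.73 m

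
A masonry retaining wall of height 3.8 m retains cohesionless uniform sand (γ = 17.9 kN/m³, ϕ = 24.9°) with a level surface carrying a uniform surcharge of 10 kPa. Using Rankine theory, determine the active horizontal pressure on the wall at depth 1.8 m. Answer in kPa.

17.2 kPa

K_a = (1 − sin φ)/(1 + sin φ) = 0.4074.
σ_v = γz + q = 17.9 × 1.8 + 10 = 42.22 kPa.
σ_h = K_a σ_v = 0.4074 × 42.22 = 17.20 kPa.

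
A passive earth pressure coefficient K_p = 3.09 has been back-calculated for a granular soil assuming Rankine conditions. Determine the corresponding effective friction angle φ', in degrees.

30.7°

K_p = (1+sin φ)/(1−sin φ) ⇒ sin φ = (K_p − 1)/(K_p + 1) = 0.5110.
φ = arcsin(0.5110) = 30.73°.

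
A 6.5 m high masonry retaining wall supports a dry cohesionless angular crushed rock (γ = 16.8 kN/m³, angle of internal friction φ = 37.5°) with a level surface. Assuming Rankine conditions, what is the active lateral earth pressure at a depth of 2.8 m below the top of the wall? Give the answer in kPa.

K_a = (1 − sin φ)/(1 + sin φ) = 0.2432.
σ_h = K_a γ z = 0.2432 × 16.8 × 2.8 = 11.44 kPa.

11.4 kPa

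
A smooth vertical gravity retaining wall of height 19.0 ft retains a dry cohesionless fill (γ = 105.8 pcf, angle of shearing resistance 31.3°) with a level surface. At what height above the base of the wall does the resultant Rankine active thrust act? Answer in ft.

K_a = 0.3162.
The pressure distribution is triangular, so the resultant acts at H/3 above the base = 19.0/3 = 6.333 ft.

6.33 ft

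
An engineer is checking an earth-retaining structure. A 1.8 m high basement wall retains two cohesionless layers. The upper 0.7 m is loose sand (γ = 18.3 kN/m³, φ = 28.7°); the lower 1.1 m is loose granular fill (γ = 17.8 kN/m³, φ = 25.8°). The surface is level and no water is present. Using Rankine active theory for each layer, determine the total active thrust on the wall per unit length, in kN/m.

K_a1 = tan²(45°−28.7°/2) = 0.3511; K_a2 = tan²(45°−25.8°/2) = 0.3935.
Layer 1: σ at base = K_a1 γ₁ h₁ = 4.498 kPa; P₁ = ½×4.498×0.7 = 1.574.
Layer 2: σ_v at top = γ₁h₁ = 12.81; σ_h top = K_a2×12.81 = 5.041; σ_h base = K_a2×(12.81+17.8×1.1) = 12.75.
P₂ = ½(5.041+12.75)×1.1 = 9.783. Total P_a = 1.574+9.783 = 11.36 kN/m.

11.4 kN/m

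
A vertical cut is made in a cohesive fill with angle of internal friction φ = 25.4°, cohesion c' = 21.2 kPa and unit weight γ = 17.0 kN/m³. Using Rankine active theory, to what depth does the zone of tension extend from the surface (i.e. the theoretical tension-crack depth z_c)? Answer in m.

K_a = tan²(45° − 25.4°/2) = 0.3996; √K_a = 0.6322.
The active pressure is zero where K_a γ z = 2c√K_a, so z_c = 2c/(γ√K_a) = 2×21.2/(17.0×0.6322) = 3.945 m.

3.95 m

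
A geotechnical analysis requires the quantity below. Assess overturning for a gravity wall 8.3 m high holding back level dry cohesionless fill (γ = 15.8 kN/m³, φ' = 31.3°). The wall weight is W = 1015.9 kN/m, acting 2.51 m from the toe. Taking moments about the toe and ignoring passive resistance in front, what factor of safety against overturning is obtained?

5.36

K_a = tan²(45° − 31.3°/2) = 0.3162.
P_a = ½K_aγH² = 0.5×0.3162×15.8×8.3² = 172.1 kN/m, acting at H/3 = 2.767 m above the base.
Overturning moment M_o = P_a × H/3 = 172.1 × 2.767 = 476.1.
Resisting moment M_r = W × 2.51 = 1015.9 × 2.51 = 2550.
FS_overturning = M_r/M_o = 2550/476.1 = 5.356.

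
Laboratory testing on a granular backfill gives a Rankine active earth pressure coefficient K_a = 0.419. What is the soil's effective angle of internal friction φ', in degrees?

24.2°

K_a = tan²(45° − φ/2) ⇒ 45° − φ/2 = arctan(√0.419) = 32.92°.
φ = 2(45° − 32.92°) = 24.17°.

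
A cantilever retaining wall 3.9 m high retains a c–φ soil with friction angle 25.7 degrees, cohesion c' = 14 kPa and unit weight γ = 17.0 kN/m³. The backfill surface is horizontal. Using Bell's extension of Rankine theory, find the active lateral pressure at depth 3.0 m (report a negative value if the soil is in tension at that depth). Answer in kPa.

K_a = (1 − sin φ)/(1 + sin φ) = 0.3950.
σ_a = K_a γ z − 2c√K_a = 0.3950×17.0×3.0 − 2×14×0.6285 = 2.548 kPa.

2.55 kPa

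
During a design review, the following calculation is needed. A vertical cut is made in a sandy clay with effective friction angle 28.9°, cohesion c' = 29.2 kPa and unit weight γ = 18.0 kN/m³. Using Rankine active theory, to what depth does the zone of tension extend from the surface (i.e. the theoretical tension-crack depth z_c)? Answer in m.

5.50 m

K_a = tan²(45° − 28.9°/2) = 0.3484; √K_a = 0.5902.
The active pressure is zero where K_a γ z = 2c√K_a, so z_c = 2c/(γ√K_a) = 2×29.2/(18.0×0.5902) = 5.497 m.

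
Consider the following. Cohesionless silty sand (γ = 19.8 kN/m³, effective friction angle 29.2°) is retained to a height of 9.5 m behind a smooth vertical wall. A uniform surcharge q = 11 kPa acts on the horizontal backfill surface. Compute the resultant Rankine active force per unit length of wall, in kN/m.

344 kN/m

K_a = tan²(45° − φ/2) = 0.3442.
Soil triangle: ½ K_a γ H² = 0.5×0.3442×19.8×9.5² = 307.5 kN/m.
Surcharge rectangle: K_a q H = 0.3442×11×9.5 = 35.97 kN/m.
Total = 307.5 + 35.97 = 343.5 kN/m.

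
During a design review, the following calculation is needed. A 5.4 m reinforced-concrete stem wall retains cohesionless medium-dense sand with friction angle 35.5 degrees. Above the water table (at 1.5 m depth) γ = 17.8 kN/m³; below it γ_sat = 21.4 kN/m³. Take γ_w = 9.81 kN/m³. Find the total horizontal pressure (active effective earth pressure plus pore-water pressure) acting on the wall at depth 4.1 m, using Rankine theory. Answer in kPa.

40.6 kPa

K_a = (1 − sin φ)/(1 + sin φ) = 0.2653.
γ' = 21.4 − 9.81 = 11.59 kN/m³.
Effective vertical stress at 4.1 m: σ'_v = 17.8×1.5 + 11.59×2.60 = 56.83 kPa.
σ'_h = K_a σ'_v = 0.2653 × 56.83 = 15.08 kPa; u = γ_w × 2.60 = 25.51 kPa.
Total σ_h = 15.08 + 25.51 = 40.58 kPa.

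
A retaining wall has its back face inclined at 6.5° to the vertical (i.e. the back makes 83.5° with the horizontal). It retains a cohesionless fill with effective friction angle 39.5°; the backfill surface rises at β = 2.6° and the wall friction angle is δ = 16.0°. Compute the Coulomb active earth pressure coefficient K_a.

0.257

K_a = sin²(α+φ) / [sin²α · sin(α−δ) · (1 + √{sin(φ+δ)sin(φ−β) / (sin(α−δ)sin(α+β))})²].
With α = 83.5°, φ = 39.5°, δ = 16.0°, β = 2.6°: K_a = 0.2569.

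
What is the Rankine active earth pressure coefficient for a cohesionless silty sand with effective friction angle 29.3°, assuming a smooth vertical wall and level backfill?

0.343

K_a = (1 − sin φ)/(1 + sin φ) = (1 − sin 29.3°)/(1 + sin 29.3°) = 0.3428.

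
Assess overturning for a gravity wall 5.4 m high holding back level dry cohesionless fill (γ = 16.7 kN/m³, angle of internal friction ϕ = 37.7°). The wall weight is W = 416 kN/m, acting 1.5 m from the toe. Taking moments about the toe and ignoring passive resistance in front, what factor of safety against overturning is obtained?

5.91

K_a = tan²(45° − 37.7°/2) = 0.2411.
P_a = ½K_aγH² = 0.5×0.2411×16.7×5.4² = 58.69 kN/m, acting at H/3 = 1.800 m above the base.
Overturning moment M_o = P_a × H/3 = 58.69 × 1.800 = 105.7.
Resisting moment M_r = W × 1.5 = 416 × 1.5 = 624.0.
FS_overturning = M_r/M_o = 624.0/105.7 = 5.906.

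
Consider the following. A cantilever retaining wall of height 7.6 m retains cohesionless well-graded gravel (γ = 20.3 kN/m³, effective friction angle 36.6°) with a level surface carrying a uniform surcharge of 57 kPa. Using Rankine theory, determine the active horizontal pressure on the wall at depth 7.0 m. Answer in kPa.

K_a = (1 − sin φ)/(1 + sin φ) = 0.2530.
σ_v = γz + q = 20.3 × 7.0 + 57 = 199.1 kPa.
σ_h = K_a σ_v = 0.2530 × 199.1 = 50.36 kPa.

50.4 kPa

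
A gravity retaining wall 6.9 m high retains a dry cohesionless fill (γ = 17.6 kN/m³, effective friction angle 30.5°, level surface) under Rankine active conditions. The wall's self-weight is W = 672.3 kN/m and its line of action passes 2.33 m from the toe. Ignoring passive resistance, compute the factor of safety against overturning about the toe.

K_a = tan²(45° − 30.5°/2) = 0.3267.
P_a = ½K_aγH² = 0.5×0.3267×17.6×6.9² = 136.9 kN/m, acting at H/3 = 2.300 m above the base.
Overturning moment M_o = P_a × H/3 = 136.9 × 2.300 = 314.8.
Resisting moment M_r = W × 2.33 = 672.3 × 2.33 = 1566.
FS_overturning = M_r/M_o = 1566/314.8 = 4.976.

4.98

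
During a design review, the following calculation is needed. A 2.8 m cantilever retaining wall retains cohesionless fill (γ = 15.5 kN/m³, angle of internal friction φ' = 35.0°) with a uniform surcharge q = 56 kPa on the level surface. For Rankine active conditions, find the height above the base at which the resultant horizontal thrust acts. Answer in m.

1.27 m

K_a = 0.2710.
Triangular part P₁ = ½K_aγH² = 16.47 at H/3 = 0.9333 m; rectangular part P₂ = K_a q H = 42.49 at H/2 = 1.400 m.
ȳ = (P₁·0.9333 + P₂·1.400)/(P₁+P₂) = 1.270 m.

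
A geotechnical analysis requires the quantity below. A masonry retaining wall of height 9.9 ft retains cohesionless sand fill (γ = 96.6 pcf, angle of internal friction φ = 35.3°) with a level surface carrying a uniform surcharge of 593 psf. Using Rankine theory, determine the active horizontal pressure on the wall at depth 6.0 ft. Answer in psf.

K_a = (1 − sin φ)/(1 + sin φ) = 0.2675.
σ_v = γz + q = 96.6 × 6.0 + 593 = 1173 psf.
σ_h = K_a σ_v = 0.2675 × 1173 = 313.7 psf.

314 psf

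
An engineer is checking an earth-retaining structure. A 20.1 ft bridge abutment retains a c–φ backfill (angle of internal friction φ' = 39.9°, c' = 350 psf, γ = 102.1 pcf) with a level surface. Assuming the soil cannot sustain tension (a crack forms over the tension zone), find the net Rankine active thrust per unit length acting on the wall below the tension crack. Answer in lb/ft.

K_a = 0.2184; √K_a = 0.4674.
Tension-crack depth z_c = 2c/(γ√K_a) = 2×350/(102.1×0.4674) = 14.67 ft.
σ_a at base = K_a γ H − 2c√K_a = 0.2184×102.1×20.1 − 2×350×0.4674 = 121.1 psf.
P_a = ½ × 121.1 × (H − z_c) = 0.5×121.1×5.431 = 328.9 lb/ft.

329 lb/ft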